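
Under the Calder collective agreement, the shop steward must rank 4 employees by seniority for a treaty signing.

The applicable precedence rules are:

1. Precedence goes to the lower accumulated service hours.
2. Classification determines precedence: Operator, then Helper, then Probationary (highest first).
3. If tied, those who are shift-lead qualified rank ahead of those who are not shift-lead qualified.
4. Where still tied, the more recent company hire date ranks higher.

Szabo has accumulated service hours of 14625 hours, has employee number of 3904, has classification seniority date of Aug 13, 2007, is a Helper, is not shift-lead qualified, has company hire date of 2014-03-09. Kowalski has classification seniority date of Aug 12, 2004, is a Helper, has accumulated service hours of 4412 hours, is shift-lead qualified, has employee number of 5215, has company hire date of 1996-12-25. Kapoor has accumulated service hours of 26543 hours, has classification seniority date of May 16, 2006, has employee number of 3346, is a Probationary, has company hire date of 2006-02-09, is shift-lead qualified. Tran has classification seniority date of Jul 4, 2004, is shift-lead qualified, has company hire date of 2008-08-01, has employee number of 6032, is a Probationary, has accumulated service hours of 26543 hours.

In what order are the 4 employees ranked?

Kowalski, Szabo, Tran, Kapoor

By accumulated service hours (lower first): Kowalski (4412 hours); then Szabo (14625 hours); then Tran and Kapoor (both 26543 hours).
Tran and Kapoor are each Probationary, so the next rule applies.
Tran and Kapoor are each shift-lead qualified, so the next rule applies.
Among Tran and Kapoor, by company hire date (later first): Tran (2008-08-01) before Kapoor (2006-02-09).
Full order: Kowalski, Szabo, Tran, Kapoor.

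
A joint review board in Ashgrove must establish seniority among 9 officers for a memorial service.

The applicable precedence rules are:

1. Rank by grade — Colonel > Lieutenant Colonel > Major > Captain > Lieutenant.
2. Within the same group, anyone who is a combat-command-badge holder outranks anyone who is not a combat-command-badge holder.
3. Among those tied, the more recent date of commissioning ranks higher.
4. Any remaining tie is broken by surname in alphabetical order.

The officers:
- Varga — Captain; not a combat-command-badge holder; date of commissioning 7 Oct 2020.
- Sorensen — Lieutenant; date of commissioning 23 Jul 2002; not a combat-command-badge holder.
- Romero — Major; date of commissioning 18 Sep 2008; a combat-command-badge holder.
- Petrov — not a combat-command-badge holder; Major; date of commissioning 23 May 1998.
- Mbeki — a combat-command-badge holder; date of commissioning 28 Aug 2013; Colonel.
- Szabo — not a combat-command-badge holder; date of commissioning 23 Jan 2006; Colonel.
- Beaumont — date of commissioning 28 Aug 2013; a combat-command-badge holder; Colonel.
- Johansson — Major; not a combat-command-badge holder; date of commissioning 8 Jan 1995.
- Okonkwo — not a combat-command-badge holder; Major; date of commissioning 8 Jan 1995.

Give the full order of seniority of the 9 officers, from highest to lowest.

Beaumont, Mbeki, Szabo, Romero, Petrov, Johansson, Okonkwo, Varga, Sorensen

By grade: Beaumont, Mbeki and Szabo (Colonel); then Romero, Petrov, Johansson and Okonkwo (Major); then Varga (Captain); then Sorensen (Lieutenant).
Among Beaumont, Mbeki and Szabo, a combat-command-badge holder before not a combat-command-badge holder: Beaumont and Mbeki (a combat-command-badge holder) before Szabo (not a combat-command-badge holder).
Beaumont and Mbeki both have date of commissioning 28 Aug 2013, so the next rule applies.
Among Beaumont and Mbeki, alphabetically by surname: Beaumont before Mbeki.
Among Romero, Petrov, Johansson and Okonkwo, a combat-command-badge holder before not a combat-command-badge holder: Romero (a combat-command-badge holder) before Petrov, Johansson and Okonkwo (not a combat-command-badge holder).
Among Petrov, Johansson and Okonkwo, by date of commissioning (later first): Petrov (23 May 1998) before Johansson and Okonkwo (8 Jan 1995).
Among Johansson and Okonkwo, alphabetically by surname: Johansson before Okonkwo.
Full order: Beaumont, Mbeki, Szabo, Romero, Petrov, Johansson, Okonkwo, Varga, Sorensen.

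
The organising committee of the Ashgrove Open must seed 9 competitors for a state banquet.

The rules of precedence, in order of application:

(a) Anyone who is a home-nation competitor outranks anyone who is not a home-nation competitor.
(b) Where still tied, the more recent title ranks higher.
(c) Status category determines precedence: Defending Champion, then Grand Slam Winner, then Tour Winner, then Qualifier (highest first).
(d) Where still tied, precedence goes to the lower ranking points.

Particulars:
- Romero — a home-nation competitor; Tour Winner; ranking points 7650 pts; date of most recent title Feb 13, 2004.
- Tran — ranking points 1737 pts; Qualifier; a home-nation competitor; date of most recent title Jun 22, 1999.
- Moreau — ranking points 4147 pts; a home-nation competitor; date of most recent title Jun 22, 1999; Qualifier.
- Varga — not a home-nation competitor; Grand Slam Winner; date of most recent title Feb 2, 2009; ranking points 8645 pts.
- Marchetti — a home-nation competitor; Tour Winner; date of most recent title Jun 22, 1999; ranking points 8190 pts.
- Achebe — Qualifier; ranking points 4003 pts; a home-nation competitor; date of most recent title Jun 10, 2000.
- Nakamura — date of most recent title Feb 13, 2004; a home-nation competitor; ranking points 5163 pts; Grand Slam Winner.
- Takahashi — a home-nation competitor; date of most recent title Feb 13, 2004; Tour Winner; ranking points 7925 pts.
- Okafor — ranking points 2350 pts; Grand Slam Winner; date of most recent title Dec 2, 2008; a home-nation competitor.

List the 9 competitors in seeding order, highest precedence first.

Okafor, Nakamura, Romero, Takahashi, Achebe, Marchetti, Tran, Moreau, Varga

By the first rule: Okafor, Nakamura, Romero, Takahashi, Achebe, Marchetti, Tran and Moreau (each a home-nation competitor); then Varga (not a home-nation competitor).
Among Okafor, Nakamura, Romero, Takahashi, Achebe, Marchetti, Tran and Moreau, by date of most recent title (later first): Okafor (Dec 2, 2008) before Nakamura, Romero and Takahashi (Feb 13, 2004) before Achebe (Jun 10, 2000) before Marchetti, Tran and Moreau (Jun 22, 1999).
Among Nakamura, Romero and Takahashi, by status category: Nakamura (Grand Slam Winner) before Romero and Takahashi (Tour Winner).
Among Romero and Takahashi, by ranking points (lower first): Romero (7650 pts) before Takahashi (7925 pts).
Among Marchetti, Tran and Moreau, by status category: Marchetti (Tour Winner) before Tran and Moreau (Qualifier).
Among Tran and Moreau, by ranking points (lower first): Tran (1737 pts) before Moreau (4147 pts).
Full order: Okafor, Nakamura, Romero, Takahashi, Achebe, Marchetti, Tran, Moreau, Varga.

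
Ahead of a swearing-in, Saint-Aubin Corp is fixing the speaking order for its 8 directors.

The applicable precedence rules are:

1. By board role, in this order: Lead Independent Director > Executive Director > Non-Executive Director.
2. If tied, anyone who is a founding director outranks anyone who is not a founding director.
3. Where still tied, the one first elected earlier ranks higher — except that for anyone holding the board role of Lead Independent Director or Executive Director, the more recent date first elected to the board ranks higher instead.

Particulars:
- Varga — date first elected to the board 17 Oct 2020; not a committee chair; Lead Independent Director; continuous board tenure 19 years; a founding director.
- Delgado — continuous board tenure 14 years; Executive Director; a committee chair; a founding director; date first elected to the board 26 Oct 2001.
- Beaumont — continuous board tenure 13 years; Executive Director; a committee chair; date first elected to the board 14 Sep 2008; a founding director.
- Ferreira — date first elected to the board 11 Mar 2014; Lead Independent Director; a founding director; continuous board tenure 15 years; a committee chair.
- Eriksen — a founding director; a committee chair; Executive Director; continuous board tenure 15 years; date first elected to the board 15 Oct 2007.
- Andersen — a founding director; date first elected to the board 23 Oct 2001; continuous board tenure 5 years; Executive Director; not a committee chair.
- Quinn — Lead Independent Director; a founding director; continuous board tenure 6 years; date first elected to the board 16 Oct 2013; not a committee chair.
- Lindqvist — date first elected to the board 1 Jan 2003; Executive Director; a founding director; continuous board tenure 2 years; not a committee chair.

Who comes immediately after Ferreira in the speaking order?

By board role: Varga, Ferreira and Quinn (Lead Independent Director); then Beaumont, Eriksen, Lindqvist, Delgado and Andersen (Executive Director).
Varga, Ferreira and Quinn are each a founding director, so the next rule applies.
Among Varga, Ferreira and Quinn, by date first elected to the board (later first) (reversed rule for this group): Varga (17 Oct 2020) before Ferreira (11 Mar 2014) before Quinn (16 Oct 2013).
Beaumont, Eriksen, Lindqvist, Delgado and Andersen are each a founding director, so the next rule applies.
Among Beaumont, Eriksen, Lindqvist, Delgado and Andersen, by date first elected to the board (later first) (reversed rule for this group): Beaumont (14 Sep 2008) before Eriksen (15 Oct 2007) before Lindqvist (1 Jan 2003) before Delgado (26 Oct 2001) before Andersen (23 Oct 2001).
Order: Varga, Ferreira, Quinn, Beaumont, Eriksen, Lindqvist, Delgado, Andersen.

Quinn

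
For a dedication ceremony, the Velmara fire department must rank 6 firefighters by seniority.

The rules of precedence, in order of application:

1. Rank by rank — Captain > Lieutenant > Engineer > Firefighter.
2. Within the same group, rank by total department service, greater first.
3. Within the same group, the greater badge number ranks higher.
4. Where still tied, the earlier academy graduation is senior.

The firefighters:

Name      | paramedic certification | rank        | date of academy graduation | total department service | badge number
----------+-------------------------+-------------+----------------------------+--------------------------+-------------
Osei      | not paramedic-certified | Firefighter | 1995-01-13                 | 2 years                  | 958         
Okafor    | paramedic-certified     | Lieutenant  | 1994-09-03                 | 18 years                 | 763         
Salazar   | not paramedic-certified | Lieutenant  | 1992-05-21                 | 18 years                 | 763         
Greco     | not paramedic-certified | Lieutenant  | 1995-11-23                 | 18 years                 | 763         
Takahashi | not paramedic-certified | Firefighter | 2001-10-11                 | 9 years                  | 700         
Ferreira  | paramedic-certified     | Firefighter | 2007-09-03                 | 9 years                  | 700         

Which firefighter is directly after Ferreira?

By rank: Salazar, Okafor and Greco (Lieutenant); then Takahashi, Ferreira and Osei (Firefighter).
Salazar, Okafor and Greco all have total department service 18 years, so the next rule applies.
Salazar, Okafor and Greco all have badge number 763, so the next rule applies.
Among Salazar, Okafor and Greco, by date of academy graduation (earlier first): Salazar (1992-05-21) before Okafor (1994-09-03) before Greco (1995-11-23).
Among Takahashi, Ferreira and Osei, by total department service (higher first): Takahashi and Ferreira (9 years) before Osei (2 years).
Takahashi and Ferreira both have badge number 700, so the next rule applies.
Among Takahashi and Ferreira, by date of academy graduation (earlier first): Takahashi (2001-10-11) before Ferreira (2007-09-03).
Order: Salazar, Okafor, Greco, Takahashi, Ferreira, Osei.

Osei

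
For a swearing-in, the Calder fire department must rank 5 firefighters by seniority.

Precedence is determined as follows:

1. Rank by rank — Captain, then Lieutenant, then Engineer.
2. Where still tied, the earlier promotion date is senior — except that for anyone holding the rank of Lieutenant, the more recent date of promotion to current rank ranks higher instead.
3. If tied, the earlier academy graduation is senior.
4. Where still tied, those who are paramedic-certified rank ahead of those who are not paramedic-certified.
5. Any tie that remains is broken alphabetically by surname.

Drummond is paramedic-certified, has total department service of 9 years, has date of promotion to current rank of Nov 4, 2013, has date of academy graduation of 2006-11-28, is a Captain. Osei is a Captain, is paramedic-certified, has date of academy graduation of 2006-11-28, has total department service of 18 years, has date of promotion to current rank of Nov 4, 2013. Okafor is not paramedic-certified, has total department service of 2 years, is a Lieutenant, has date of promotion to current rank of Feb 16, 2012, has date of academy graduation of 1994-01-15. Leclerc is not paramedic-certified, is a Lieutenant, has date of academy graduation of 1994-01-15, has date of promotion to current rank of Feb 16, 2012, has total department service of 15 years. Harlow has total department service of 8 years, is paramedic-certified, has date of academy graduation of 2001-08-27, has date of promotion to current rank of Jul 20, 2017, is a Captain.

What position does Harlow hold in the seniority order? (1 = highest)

By rank: Drummond, Osei and Harlow (Captain); then Leclerc and Okafor (Lieutenant).
Among Drummond, Osei and Harlow, by date of promotion to current rank (earlier first): Drummond and Osei (Nov 4, 2013) before Harlow (Jul 20, 2017).
Drummond and Osei both have date of academy graduation 2006-11-28, so the next rule applies.
Drummond and Osei are each paramedic-certified, so the next rule applies.
Among Drummond and Osei, alphabetically by surname: Drummond before Osei.
Leclerc and Okafor both have date of promotion to current rank Feb 16, 2012, so the next rule applies.
Leclerc and Okafor both have date of academy graduation 1994-01-15, so the next rule applies.
Leclerc and Okafor are each not paramedic-certified, so the next rule applies.
Among Leclerc and Okafor, alphabetically by surname: Leclerc before Okafor.
Order: Drummond, Osei, Harlow, Leclerc, Okafor. So position 3.

3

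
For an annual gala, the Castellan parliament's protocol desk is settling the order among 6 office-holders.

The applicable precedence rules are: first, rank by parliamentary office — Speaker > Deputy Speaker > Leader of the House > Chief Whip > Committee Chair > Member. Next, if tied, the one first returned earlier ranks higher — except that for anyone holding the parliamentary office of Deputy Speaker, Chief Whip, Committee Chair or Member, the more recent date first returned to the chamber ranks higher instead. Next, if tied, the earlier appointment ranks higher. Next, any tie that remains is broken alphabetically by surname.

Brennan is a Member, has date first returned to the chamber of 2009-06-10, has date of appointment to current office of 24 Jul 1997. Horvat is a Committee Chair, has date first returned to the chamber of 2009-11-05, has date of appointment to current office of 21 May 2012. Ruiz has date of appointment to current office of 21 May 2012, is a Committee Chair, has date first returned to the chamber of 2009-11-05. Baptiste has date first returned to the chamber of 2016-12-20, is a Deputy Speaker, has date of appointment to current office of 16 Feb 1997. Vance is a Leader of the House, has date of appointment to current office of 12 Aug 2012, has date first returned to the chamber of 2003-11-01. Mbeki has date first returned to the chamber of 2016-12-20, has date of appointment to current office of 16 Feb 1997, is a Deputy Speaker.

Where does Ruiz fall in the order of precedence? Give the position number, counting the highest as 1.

By parliamentary office: Baptiste and Mbeki (Deputy Speaker); then Vance (Leader of the House); then Horvat and Ruiz (Committee Chair); then Brennan (Member).
Baptiste and Mbeki both have date first returned to the chamber 2016-12-20, so the next rule applies.
Baptiste and Mbeki both have date of appointment to current office 16 Feb 1997, so the next rule applies.
Among Baptiste and Mbeki, alphabetically by surname: Baptiste before Mbeki.
Horvat and Ruiz both have date first returned to the chamber 2009-11-05, so the next rule applies.
Horvat and Ruiz both have date of appointment to current office 21 May 2012, so the next rule applies.
Among Horvat and Ruiz, alphabetically by surname: Horvat before Ruiz.
Order: Baptiste, Mbeki, Vance, Horvat, Ruiz, Brennan. So position 5.

5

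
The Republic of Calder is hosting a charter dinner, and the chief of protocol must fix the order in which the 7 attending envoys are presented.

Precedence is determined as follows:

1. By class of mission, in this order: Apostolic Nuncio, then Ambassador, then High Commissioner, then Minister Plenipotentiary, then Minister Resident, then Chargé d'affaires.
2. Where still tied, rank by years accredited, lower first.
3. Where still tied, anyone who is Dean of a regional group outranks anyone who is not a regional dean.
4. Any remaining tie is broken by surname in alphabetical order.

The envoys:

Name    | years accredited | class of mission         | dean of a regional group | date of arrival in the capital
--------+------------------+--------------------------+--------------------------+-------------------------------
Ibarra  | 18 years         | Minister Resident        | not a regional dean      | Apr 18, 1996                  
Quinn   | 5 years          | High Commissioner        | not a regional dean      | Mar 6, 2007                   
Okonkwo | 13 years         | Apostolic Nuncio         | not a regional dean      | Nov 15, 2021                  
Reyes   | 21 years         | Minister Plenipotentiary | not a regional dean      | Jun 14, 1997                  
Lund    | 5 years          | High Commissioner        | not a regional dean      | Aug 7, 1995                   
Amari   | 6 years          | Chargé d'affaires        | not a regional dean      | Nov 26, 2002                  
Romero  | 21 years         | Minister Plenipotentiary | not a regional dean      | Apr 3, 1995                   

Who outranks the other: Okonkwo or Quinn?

By class of mission: Okonkwo (Apostolic Nuncio); then Lund and Quinn (High Commissioner); then Reyes and Romero (Minister Plenipotentiary); then Ibarra (Minister Resident); then Amari (Chargé d'affaires).
Lund and Quinn both have years accredited 5 years, so the next rule applies.
Lund and Quinn are each not a regional dean, so the next rule applies.
Among Lund and Quinn, alphabetically by surname: Lund before Quinn.
Reyes and Romero both have years accredited 21 years, so the next rule applies.
Reyes and Romero are each not a regional dean, so the next rule applies.
Among Reyes and Romero, alphabetically by surname: Reyes before Romero.
So Okonkwo takes precedence.

Okonkwo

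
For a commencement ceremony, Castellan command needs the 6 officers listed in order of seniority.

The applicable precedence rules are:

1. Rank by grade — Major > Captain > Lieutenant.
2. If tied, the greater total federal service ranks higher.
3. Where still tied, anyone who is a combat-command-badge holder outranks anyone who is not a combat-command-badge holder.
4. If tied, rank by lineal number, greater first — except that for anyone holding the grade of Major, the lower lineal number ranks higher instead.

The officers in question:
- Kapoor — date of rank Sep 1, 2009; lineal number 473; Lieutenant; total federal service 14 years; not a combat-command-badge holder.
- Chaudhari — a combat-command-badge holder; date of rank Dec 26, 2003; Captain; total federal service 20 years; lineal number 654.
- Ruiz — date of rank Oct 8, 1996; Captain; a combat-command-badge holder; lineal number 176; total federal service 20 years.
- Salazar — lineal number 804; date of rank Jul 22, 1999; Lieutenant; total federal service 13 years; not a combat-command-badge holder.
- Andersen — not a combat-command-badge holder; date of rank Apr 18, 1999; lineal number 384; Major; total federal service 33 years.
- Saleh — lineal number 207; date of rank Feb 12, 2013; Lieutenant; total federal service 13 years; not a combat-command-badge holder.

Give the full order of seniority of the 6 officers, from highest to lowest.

Andersen, Chaudhari, Ruiz, Kapoor, Salazar, Saleh

By grade: Andersen (Major); then Chaudhari and Ruiz (Captain); then Kapoor, Salazar and Saleh (Lieutenant).
Chaudhari and Ruiz both have total federal service 20 years, so the next rule applies.
Chaudhari and Ruiz are each a combat-command-badge holder, so the next rule applies.
Among Chaudhari and Ruiz, by lineal number (higher first): Chaudhari (654) before Ruiz (176).
Among Kapoor, Salazar and Saleh, by total federal service (higher first): Kapoor (14 years) before Salazar and Saleh (13 years).
Salazar and Saleh are each not a combat-command-badge holder, so the next rule applies.
Among Salazar and Saleh, by lineal number (higher first): Salazar (804) before Saleh (207).
Full order: Andersen, Chaudhari, Ruiz, Kapoor, Salazar, Saleh.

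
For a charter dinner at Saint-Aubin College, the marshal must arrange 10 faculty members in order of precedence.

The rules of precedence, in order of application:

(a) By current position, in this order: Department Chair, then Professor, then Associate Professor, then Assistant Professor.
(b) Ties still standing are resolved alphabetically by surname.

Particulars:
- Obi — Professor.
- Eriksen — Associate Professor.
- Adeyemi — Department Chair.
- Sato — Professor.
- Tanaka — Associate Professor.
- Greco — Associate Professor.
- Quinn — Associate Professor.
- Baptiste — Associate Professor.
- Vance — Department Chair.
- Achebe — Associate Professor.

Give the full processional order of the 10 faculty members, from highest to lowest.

By current position: Adeyemi and Vance (Department Chair); then Obi and Sato (Professor); then Achebe, Baptiste, Eriksen, Greco, Quinn and Tanaka (Associate Professor).
Among Adeyemi and Vance, alphabetically by surname: Adeyemi before Vance.
Among Obi and Sato, alphabetically by surname: Obi before Sato.
Among Achebe, Baptiste, Eriksen, Greco, Quinn and Tanaka, alphabetically by surname: Achebe before Baptiste before Eriksen before Greco before Quinn before Tanaka.
Full order: Adeyemi, Vance, Obi, Sato, Achebe, Baptiste, Eriksen, Greco, Quinn, Tanaka.

Adeyemi, Vance, Obi, Sato, Achebe, Baptiste, Eriksen, Greco, Quinn, Tanaka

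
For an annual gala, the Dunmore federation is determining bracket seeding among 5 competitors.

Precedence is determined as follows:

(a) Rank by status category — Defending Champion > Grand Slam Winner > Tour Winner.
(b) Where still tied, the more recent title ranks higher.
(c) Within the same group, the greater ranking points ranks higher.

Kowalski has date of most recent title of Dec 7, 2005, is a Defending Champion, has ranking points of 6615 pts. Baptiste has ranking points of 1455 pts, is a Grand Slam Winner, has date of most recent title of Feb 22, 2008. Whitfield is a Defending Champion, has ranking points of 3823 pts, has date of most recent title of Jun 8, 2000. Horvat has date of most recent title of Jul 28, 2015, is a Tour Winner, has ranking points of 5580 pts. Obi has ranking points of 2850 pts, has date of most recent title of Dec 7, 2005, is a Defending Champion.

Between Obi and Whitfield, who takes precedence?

By status category: Kowalski, Obi and Whitfield (Defending Champion); then Baptiste (Grand Slam Winner); then Horvat (Tour Winner).
Among Kowalski, Obi and Whitfield, by date of most recent title (later first): Kowalski and Obi (Dec 7, 2005) before Whitfield (Jun 8, 2000).
Among Kowalski and Obi, by ranking points (higher first): Kowalski (6615 pts) before Obi (2850 pts).
So Obi takes precedence.

Obi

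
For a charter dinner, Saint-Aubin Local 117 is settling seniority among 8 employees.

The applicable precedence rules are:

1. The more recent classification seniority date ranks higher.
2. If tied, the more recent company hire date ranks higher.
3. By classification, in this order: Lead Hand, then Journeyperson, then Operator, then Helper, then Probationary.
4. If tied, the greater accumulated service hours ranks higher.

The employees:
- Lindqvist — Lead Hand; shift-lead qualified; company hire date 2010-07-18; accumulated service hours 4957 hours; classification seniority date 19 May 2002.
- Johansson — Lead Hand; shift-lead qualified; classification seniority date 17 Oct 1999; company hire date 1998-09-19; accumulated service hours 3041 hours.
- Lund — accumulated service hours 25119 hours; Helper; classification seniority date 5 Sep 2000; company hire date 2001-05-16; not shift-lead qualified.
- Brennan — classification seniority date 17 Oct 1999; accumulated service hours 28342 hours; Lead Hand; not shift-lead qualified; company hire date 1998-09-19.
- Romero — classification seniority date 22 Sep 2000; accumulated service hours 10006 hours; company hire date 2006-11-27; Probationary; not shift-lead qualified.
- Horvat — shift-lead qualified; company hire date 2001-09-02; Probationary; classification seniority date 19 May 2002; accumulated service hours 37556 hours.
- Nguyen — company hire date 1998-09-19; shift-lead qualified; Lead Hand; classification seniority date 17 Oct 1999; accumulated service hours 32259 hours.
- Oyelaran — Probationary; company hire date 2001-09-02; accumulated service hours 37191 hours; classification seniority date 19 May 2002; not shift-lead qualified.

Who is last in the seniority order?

Johansson

By classification seniority date (later first): Lindqvist, Horvat and Oyelaran (each 19 May 2002); then Romero (22 Sep 2000); then Lund (5 Sep 2000); then Nguyen, Brennan and Johansson (each 17 Oct 1999).
Among Lindqvist, Horvat and Oyelaran, by company hire date (later first): Lindqvist (2010-07-18) before Horvat and Oyelaran (2001-09-02).
Horvat and Oyelaran are each Probationary, so the next rule applies.
Among Horvat and Oyelaran, by accumulated service hours (higher first): Horvat (37556 hours) before Oyelaran (37191 hours).
Nguyen, Brennan and Johansson all have company hire date 1998-09-19, so the next rule applies.
Nguyen, Brennan and Johansson are each Lead Hand, so the next rule applies.
Among Nguyen, Brennan and Johansson, by accumulated service hours (higher first): Nguyen (32259 hours) before Brennan (28342 hours) before Johansson (3041 hours).
Order: Lindqvist, Horvat, Oyelaran, Romero, Lund, Nguyen, Brennan, Johansson.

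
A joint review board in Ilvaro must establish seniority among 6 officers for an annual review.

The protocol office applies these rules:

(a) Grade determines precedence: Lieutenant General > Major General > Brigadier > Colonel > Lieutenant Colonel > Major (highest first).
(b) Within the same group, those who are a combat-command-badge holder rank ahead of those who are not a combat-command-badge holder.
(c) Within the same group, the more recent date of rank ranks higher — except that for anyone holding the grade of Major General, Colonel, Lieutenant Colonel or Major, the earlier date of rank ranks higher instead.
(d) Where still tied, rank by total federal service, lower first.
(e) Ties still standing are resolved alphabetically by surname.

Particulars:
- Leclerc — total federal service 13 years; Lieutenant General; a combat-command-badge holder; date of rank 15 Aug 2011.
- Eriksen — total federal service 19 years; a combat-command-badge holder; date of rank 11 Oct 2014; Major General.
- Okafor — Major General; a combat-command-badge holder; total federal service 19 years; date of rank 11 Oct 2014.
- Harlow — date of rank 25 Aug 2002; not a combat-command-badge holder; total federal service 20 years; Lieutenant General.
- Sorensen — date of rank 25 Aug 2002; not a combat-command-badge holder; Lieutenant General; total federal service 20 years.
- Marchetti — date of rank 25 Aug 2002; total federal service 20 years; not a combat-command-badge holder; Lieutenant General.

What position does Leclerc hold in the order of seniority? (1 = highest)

By grade: Leclerc, Harlow, Marchetti and Sorensen (Lieutenant General); then Eriksen and Okafor (Major General).
Among Leclerc, Harlow, Marchetti and Sorensen, a combat-command-badge holder before not a combat-command-badge holder: Leclerc (a combat-command-badge holder) before Harlow, Marchetti and Sorensen (not a combat-command-badge holder).
Harlow, Marchetti and Sorensen all have date of rank 25 Aug 2002, so the next rule applies.
Harlow, Marchetti and Sorensen all have total federal service 20 years, so the next rule applies.
Among Harlow, Marchetti and Sorensen, alphabetically by surname: Harlow before Marchetti before Sorensen.
Eriksen and Okafor are each a combat-command-badge holder, so the next rule applies.
Eriksen and Okafor both have date of rank 11 Oct 2014, so the next rule applies.
Eriksen and Okafor both have total federal service 19 years, so the next rule applies.
Among Eriksen and Okafor, alphabetically by surname: Eriksen before Okafor.
Order: Leclerc, Harlow, Marchetti, Sorensen, Eriksen, Okafor. So position 1.

1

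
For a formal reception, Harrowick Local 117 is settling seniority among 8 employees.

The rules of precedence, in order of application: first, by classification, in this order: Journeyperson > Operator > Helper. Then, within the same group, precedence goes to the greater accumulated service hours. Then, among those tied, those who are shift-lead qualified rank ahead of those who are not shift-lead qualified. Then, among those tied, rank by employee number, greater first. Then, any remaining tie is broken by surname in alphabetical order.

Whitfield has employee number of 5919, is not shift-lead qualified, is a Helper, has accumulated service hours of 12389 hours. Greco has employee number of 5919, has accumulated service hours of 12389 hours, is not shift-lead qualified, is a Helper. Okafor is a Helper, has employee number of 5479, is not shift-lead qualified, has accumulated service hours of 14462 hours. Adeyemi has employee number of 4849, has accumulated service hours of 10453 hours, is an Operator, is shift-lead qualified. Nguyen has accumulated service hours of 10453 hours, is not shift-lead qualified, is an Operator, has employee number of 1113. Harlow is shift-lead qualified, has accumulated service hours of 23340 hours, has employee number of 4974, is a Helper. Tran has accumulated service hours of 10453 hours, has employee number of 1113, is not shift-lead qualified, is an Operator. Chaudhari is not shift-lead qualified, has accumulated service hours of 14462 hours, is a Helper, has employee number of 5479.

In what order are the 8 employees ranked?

By classification: Adeyemi, Nguyen and Tran (Operator); then Harlow, Chaudhari, Okafor, Greco and Whitfield (Helper).
Adeyemi, Nguyen and Tran all have accumulated service hours 10453 hours, so the next rule applies.
Among Adeyemi, Nguyen and Tran, shift-lead qualified before not shift-lead qualified: Adeyemi (shift-lead qualified) before Nguyen and Tran (not shift-lead qualified).
Nguyen and Tran both have employee number 1113, so the next rule applies.
Among Nguyen and Tran, alphabetically by surname: Nguyen before Tran.
Among Harlow, Chaudhari, Okafor, Greco and Whitfield, by accumulated service hours (higher first): Harlow (23340 hours) before Chaudhari and Okafor (14462 hours) before Greco and Whitfield (12389 hours).
Chaudhari and Okafor are each not shift-lead qualified, so the next rule applies.
Chaudhari and Okafor both have employee number 5479, so the next rule applies.
Among Chaudhari and Okafor, alphabetically by surname: Chaudhari before Okafor.
Greco and Whitfield are each not shift-lead qualified, so the next rule applies.
Greco and Whitfield both have employee number 5919, so the next rule applies.
Among Greco and Whitfield, alphabetically by surname: Greco before Whitfield.
Full order: Adeyemi, Nguyen, Tran, Harlow, Chaudhari, Okafor, Greco, Whitfield.

Adeyemi, Nguyen, Tran, Harlow, Chaudhari, Okafor, Greco, Whitfield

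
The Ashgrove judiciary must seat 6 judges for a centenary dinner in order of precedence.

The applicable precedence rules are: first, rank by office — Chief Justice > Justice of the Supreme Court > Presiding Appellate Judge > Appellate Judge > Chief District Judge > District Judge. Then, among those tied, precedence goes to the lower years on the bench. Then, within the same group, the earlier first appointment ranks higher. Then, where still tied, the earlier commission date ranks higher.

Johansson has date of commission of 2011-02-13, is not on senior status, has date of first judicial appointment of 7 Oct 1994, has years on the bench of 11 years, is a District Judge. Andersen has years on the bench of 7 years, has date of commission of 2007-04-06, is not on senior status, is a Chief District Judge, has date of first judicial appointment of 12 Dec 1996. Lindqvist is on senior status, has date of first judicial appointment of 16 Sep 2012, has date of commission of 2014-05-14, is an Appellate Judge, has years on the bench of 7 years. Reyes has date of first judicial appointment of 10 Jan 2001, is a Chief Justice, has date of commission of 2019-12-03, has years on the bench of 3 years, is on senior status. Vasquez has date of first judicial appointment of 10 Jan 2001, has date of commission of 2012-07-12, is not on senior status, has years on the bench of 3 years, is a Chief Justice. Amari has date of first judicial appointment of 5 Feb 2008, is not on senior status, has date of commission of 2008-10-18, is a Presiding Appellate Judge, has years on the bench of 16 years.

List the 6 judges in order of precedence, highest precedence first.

Vasquez, Reyes, Amari, Lindqvist, Andersen, Johansson

By office: Vasquez and Reyes (Chief Justice); then Amari (Presiding Appellate Judge); then Lindqvist (Appellate Judge); then Andersen (Chief District Judge); then Johansson (District Judge).
Vasquez and Reyes both have years on the bench 3 years, so the next rule applies.
Vasquez and Reyes both have date of first judicial appointment 10 Jan 2001, so the next rule applies.
Among Vasquez and Reyes, by date of commission (earlier first): Vasquez (2012-07-12) before Reyes (2019-12-03).
Full order: Vasquez, Reyes, Amari, Lindqvist, Andersen, Johansson.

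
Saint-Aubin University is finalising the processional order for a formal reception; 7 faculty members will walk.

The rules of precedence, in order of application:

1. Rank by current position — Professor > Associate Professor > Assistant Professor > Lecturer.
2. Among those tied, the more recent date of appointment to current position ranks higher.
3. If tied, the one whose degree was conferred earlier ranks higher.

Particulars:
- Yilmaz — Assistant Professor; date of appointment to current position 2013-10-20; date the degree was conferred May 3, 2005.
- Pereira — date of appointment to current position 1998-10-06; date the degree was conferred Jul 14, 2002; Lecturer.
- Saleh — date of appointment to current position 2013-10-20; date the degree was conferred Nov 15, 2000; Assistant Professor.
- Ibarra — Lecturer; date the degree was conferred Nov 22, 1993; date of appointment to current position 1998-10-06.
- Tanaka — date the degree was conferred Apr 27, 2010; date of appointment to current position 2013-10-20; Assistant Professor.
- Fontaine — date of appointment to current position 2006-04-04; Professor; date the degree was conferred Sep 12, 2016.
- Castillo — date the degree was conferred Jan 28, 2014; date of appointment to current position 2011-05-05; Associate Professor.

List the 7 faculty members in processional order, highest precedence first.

By current position: Fontaine (Professor); then Castillo (Associate Professor); then Saleh, Yilmaz and Tanaka (Assistant Professor); then Ibarra and Pereira (Lecturer).
Saleh, Yilmaz and Tanaka all have date of appointment to current position 2013-10-20, so the next rule applies.
Among Saleh, Yilmaz and Tanaka, by date the degree was conferred (earlier first): Saleh (Nov 15, 2000) before Yilmaz (May 3, 2005) before Tanaka (Apr 27, 2010).
Ibarra and Pereira both have date of appointment to current position 1998-10-06, so the next rule applies.
Among Ibarra and Pereira, by date the degree was conferred (earlier first): Ibarra (Nov 22, 1993) before Pereira (Jul 14, 2002).
Full order: Fontaine, Castillo, Saleh, Yilmaz, Tanaka, Ibarra, Pereira.

Fontaine, Castillo, Saleh, Yilmaz, Tanaka, Ibarra, Pereira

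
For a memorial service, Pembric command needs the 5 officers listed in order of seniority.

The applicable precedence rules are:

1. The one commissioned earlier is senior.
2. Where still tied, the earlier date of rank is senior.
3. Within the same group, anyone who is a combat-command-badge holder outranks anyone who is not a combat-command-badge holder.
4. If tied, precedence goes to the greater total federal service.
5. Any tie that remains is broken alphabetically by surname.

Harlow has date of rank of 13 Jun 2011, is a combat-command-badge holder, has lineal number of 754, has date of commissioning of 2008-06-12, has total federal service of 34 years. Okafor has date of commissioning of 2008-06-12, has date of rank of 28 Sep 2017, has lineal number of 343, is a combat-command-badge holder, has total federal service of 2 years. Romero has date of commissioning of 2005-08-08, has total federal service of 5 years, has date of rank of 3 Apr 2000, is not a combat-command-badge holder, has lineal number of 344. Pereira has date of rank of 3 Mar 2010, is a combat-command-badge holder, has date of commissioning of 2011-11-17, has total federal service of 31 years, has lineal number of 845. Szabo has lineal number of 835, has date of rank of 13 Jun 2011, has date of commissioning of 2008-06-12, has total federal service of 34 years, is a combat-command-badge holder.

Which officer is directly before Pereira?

By date of commissioning (earlier first): Romero (2005-08-08); then Harlow, Szabo and Okafor (each 2008-06-12); then Pereira (2011-11-17).
Among Harlow, Szabo and Okafor, by date of rank (earlier first): Harlow and Szabo (13 Jun 2011) before Okafor (28 Sep 2017).
Harlow and Szabo are each a combat-command-badge holder, so the next rule applies.
Harlow and Szabo both have total federal service 34 years, so the next rule applies.
Among Harlow and Szabo, alphabetically by surname: Harlow before Szabo.
Order: Romero, Harlow, Szabo, Okafor, Pereira.

Okafor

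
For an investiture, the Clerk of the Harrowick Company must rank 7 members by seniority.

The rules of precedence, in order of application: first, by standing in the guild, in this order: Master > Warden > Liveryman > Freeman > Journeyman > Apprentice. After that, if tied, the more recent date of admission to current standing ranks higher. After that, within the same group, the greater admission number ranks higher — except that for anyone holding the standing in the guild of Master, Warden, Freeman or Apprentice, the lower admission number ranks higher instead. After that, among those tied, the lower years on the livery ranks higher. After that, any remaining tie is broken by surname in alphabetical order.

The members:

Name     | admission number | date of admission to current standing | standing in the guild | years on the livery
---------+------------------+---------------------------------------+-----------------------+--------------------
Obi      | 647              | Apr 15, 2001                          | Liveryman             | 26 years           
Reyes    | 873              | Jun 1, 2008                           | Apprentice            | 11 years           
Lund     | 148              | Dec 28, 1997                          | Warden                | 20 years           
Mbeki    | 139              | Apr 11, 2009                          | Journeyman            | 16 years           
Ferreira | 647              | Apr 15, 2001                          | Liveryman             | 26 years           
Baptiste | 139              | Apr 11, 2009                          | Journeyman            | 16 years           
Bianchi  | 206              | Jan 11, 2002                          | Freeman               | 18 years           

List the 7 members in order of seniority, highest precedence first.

By standing in the guild: Lund (Warden); then Ferreira and Obi (Liveryman); then Bianchi (Freeman); then Baptiste and Mbeki (Journeyman); then Reyes (Apprentice).
Ferreira and Obi both have date of admission to current standing Apr 15, 2001, so the next rule applies.
Ferreira and Obi both have admission number 647, so the next rule applies.
Ferreira and Obi both have years on the livery 26 years, so the next rule applies.
Among Ferreira and Obi, alphabetically by surname: Ferreira before Obi.
Baptiste and Mbeki both have date of admission to current standing Apr 11, 2009, so the next rule applies.
Baptiste and Mbeki both have admission number 139, so the next rule applies.
Baptiste and Mbeki both have years on the livery 16 years, so the next rule applies.
Among Baptiste and Mbeki, alphabetically by surname: Baptiste before Mbeki.
Full order: Lund, Ferreira, Obi, Bianchi, Baptiste, Mbeki, Reyes.

Lund, Ferreira, Obi, Bianchi, Baptiste, Mbeki, Reyes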